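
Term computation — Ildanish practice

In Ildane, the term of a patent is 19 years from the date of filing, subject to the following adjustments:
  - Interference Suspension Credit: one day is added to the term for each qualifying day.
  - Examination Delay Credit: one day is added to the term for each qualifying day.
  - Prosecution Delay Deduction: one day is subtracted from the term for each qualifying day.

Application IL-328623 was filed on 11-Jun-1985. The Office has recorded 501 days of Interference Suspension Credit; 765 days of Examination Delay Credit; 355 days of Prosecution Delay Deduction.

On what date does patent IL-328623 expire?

Base term: filing date + 19 years → 11 June 2004.
Interference Suspension Credit: +501 days → 25 October 2005.
Examination Delay Credit: +765 days → 29 November 2007.
Prosecution Delay Deduction: −355 days → 9 December 2006.

2006-12-09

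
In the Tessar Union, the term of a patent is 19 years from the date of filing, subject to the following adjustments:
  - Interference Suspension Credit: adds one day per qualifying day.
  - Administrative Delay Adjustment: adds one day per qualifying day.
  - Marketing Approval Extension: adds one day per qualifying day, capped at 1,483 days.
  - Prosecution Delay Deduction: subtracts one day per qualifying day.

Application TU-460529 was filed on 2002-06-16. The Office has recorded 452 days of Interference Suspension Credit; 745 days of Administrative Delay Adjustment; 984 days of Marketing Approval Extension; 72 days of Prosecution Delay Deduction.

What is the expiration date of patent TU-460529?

Base term: filing date + 19 years → 16 June 2021.
Interference Suspension Credit: +452 days → 11 September 2022.
Administrative Delay Adjustment: +745 days → 25 September 2024.
Marketing Approval Extension: 984 days (within the 1483-day cap) → +984 days → 6 June 2027.
Prosecution Delay Deduction: −72 days → 26 March 2027.

2027-03-26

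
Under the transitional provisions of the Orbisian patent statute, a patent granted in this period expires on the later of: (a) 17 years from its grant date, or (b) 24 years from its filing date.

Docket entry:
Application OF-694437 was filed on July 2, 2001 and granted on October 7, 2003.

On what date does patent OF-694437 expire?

(a) grant + 17 years → 7 October 2020.
(b) filing + 24 years → 2 July 2025.
Later of the two: 2 July 2025.

2025-07-02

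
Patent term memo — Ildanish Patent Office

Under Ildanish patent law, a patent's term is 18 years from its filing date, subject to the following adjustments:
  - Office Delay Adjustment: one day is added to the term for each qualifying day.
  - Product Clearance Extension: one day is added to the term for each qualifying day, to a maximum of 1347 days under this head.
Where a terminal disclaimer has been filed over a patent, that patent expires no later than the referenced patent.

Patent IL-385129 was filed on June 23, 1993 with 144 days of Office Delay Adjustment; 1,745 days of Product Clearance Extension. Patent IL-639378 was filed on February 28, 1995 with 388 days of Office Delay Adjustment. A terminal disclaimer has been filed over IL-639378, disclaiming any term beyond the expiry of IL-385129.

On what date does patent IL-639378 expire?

Natural term of IL-639378:
  Base: filing + 18 years → 28 February 2013.
  Office Delay Adjustment: +388 days → 23 March 2014.
Expiry of referenced patent IL-385129:
  Base: filing + 18 years → 23 June 2011.
  Office Delay Adjustment: +144 days → 14 November 2011.
  Product Clearance Extension: 1745 days claimed exceeds the 1347-day cap, so +1347 days → 23 July 2015.
Terminal disclaimer: IL-639378 expires on the earlier of 23 March 2014 and 23 July 2015.

2014-03-23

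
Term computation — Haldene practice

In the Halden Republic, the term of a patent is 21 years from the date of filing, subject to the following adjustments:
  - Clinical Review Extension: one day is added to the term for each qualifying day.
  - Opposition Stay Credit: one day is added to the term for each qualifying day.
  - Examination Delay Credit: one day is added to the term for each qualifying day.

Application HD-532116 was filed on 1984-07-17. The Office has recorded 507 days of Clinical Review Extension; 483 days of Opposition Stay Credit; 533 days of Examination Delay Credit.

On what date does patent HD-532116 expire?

2009-09-17

Base term: filing date + 21 years → 17 July 2005.
Clinical Review Extension: +507 days → 6 December 2006.
Opposition Stay Credit: +483 days → 2 April 2008.
Examination Delay Credit: +533 days → 17 September 2009.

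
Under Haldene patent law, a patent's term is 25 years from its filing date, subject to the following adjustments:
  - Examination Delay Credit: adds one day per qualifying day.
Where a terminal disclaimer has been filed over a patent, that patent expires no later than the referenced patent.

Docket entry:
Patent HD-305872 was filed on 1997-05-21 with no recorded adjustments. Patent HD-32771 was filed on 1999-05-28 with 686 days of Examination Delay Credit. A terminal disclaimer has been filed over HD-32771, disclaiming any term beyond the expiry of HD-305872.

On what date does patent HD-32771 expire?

Natural term of HD-32771:
  Base: filing + 25 years → 28 May 2024.
  Examination Delay Credit: +686 days → 14 April 2026.
Expiry of referenced patent HD-305872:
  Base: filing + 25 years → 21 May 2022.
Terminal disclaimer: HD-32771 expires on the earlier of 14 April 2026 and 21 May 2022.

2022-05-21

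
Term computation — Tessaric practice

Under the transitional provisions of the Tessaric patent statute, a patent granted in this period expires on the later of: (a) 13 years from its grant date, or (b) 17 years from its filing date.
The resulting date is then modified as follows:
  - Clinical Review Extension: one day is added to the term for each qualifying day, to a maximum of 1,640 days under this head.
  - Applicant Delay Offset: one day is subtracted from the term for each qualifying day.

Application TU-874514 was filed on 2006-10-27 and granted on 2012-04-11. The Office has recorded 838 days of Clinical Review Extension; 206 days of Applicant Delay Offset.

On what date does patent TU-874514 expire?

(a) grant + 13 years → 11 April 2025.
(b) filing + 17 years → 27 October 2023.
Later of the two: 11 April 2025.
Clinical Review Extension: 838 days (within the 1640-day cap) → +838 days → 28 July 2027.
Applicant Delay Offset: −206 days → 3 January 2027.

2027-01-03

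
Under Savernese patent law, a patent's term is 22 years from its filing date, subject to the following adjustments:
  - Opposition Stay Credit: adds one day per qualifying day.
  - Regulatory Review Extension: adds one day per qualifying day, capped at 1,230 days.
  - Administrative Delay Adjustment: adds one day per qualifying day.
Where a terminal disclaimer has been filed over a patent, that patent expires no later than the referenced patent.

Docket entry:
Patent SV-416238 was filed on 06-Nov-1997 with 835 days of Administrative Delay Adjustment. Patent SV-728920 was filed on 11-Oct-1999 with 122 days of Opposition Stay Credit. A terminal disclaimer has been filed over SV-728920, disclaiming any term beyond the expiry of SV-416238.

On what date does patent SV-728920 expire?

Natural term of SV-728920:
  Base: filing + 22 years → 11 October 2021.
  Opposition Stay Credit: +122 days → 10 February 2022.
Expiry of referenced patent SV-416238:
  Base: filing + 22 years → 6 November 2019.
  Administrative Delay Adjustment: +835 days → 18 February 2022.
Terminal disclaimer: SV-728920 expires on the earlier of 10 February 2022 and 18 February 2022.

2022-02-10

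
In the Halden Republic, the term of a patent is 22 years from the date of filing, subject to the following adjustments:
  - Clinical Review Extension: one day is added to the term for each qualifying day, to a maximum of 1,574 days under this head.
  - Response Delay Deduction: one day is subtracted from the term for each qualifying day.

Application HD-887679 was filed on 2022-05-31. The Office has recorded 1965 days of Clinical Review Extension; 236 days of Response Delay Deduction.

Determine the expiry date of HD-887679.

Base term: filing date + 22 years → 31 May 2044.
Clinical Review Extension: 1965 days claimed exceeds the 1574-day cap, so +1574 days → 21 September 2048.
Response Delay Deduction: −236 days → 29 January 2048.

January 29, 2048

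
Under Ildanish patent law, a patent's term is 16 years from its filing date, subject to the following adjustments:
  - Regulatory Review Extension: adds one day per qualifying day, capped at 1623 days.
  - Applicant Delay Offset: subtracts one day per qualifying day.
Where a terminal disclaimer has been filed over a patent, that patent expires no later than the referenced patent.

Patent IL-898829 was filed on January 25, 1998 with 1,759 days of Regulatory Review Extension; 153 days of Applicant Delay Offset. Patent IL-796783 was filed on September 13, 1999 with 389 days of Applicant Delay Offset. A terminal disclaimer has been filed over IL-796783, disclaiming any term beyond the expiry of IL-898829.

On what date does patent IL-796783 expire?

Natural term of IL-796783:
  Base: filing + 16 years → 13 September 2015.
  Applicant Delay Offset: −389 days → 20 August 2014.
Expiry of referenced patent IL-898829:
  Base: filing + 16 years → 25 January 2014.
  Regulatory Review Extension: 1759 days claimed exceeds the 1623-day cap, so +1623 days → 6 July 2018.
  Applicant Delay Offset: −153 days → 3 February 2018.
Terminal disclaimer: IL-796783 expires on the earlier of 20 August 2014 and 3 February 2018.

August 20, 2014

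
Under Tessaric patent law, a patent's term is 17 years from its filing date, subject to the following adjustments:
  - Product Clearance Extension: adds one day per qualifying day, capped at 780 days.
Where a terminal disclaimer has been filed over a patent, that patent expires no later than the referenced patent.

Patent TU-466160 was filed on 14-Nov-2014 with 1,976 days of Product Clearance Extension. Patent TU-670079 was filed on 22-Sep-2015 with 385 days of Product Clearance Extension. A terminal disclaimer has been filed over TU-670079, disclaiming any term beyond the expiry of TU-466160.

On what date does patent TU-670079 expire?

October 12, 2033

Natural term of TU-670079:
  Base: filing + 17 years → 22 September 2032.
  Product Clearance Extension: 385 days (within the 780-day cap) → +385 days → 12 October 2033.
Expiry of referenced patent TU-466160:
  Base: filing + 17 years → 14 November 2031.
  Product Clearance Extension: 1976 days claimed exceeds the 780-day cap, so +780 days → 2 January 2034.
Terminal disclaimer: TU-670079 expires on the earlier of 12 October 2033 and 2 January 2034.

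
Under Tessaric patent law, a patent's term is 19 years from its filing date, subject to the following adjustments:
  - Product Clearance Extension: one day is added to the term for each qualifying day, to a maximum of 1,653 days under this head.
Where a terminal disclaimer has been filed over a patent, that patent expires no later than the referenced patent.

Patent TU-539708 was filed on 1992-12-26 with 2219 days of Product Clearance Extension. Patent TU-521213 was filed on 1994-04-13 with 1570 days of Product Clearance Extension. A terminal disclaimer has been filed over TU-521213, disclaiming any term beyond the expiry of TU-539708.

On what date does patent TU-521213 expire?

2016-07-05

Natural term of TU-521213:
  Base: filing + 19 years → 13 April 2013.
  Product Clearance Extension: 1570 days (within the 1653-day cap) → +1570 days → 31 July 2017.
Expiry of referenced patent TU-539708:
  Base: filing + 19 years → 26 December 2011.
  Product Clearance Extension: 2219 days claimed exceeds the 1653-day cap, so +1653 days → 5 July 2016.
Terminal disclaimer: TU-521213 expires on the earlier of 31 July 2017 and 5 July 2016.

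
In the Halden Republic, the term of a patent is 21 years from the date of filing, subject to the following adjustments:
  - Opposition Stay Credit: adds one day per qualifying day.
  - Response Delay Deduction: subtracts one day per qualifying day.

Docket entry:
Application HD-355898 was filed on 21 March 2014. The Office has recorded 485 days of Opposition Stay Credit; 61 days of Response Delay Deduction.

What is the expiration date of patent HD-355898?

May 18, 2036

Base term: filing date + 21 years → 21 March 2035.
Opposition Stay Credit: +485 days → 18 July 2036.
Response Delay Deduction: −61 days → 18 May 2036.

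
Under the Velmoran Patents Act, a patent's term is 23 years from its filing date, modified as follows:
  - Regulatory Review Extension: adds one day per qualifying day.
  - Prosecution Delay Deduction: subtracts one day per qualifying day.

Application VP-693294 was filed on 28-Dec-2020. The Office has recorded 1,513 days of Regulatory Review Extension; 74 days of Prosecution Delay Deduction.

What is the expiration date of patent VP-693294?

Base term: filing date + 23 years → 28 December 2043.
Regulatory Review Extension: +1513 days → 18 February 2048.
Prosecution Delay Deduction: −74 days → 6 December 2047.

December 6, 2047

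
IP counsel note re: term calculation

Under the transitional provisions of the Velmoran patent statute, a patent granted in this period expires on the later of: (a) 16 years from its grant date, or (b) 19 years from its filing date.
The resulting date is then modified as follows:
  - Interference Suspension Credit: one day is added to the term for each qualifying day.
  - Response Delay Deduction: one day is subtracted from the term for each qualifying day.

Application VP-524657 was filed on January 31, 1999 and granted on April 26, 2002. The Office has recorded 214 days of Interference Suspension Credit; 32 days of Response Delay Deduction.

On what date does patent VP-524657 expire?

October 25, 2018

(a) grant + 16 years → 26 April 2018.
(b) filing + 19 years → 31 January 2018.
Later of the two: 26 April 2018.
Interference Suspension Credit: +214 days → 26 November 2018.
Response Delay Deduction: −32 days → 25 October 2018.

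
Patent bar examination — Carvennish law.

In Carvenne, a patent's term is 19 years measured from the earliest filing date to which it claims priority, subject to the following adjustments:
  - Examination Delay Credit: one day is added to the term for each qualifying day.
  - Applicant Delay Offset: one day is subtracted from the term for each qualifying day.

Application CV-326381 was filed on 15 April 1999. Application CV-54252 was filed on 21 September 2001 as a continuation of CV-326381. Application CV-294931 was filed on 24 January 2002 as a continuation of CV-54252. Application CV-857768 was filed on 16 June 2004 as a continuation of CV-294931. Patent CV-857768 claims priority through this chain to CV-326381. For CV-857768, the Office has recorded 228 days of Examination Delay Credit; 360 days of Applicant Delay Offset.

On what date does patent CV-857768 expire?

2017-12-04

Earliest priority filing: 15 April 1999.
Base term: 15 April 1999 + 19 years → 15 April 2018.
Examination Delay Credit: +228 days → 29 November 2018.
Applicant Delay Offset: −360 days → 4 December 2017.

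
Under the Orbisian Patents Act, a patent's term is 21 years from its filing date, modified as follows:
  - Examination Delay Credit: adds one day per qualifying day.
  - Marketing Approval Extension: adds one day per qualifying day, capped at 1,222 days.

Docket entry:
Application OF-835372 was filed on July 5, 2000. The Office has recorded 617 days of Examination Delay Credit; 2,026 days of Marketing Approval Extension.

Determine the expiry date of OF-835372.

Base term: filing date + 21 years → 5 July 2021.
Examination Delay Credit: +617 days → 14 March 2023.
Marketing Approval Extension: 2026 days claimed exceeds the 1222-day cap, so +1222 days → 18 July 2026.

July 18, 2026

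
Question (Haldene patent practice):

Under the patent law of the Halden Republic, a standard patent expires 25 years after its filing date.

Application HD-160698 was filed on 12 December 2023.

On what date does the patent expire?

Filing date + 25 years → 12 December 2048.

2048-12-12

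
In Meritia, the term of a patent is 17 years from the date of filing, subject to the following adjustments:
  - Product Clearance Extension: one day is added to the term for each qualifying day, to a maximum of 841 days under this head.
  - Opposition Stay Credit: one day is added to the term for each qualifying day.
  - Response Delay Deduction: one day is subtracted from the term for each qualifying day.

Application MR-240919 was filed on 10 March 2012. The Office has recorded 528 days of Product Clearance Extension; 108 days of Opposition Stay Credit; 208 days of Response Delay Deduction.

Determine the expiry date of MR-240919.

Base term: filing date + 17 years → 10 March 2029.
Product Clearance Extension: 528 days (within the 841-day cap) → +528 days → 20 August 2030.
Opposition Stay Credit: +108 days → 6 December 2030.
Response Delay Deduction: −208 days → 12 May 2030.

2030-05-12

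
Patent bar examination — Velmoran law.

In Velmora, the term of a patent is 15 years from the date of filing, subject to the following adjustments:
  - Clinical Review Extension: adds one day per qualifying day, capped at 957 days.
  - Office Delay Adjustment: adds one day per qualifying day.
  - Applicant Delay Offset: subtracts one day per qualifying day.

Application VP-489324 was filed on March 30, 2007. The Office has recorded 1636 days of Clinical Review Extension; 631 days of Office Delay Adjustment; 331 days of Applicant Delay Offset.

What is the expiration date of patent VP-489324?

Base term: filing date + 15 years → 30 March 2022.
Clinical Review Extension: 1636 days claimed exceeds the 957-day cap, so +957 days → 11 November 2024.
Office Delay Adjustment: +631 days → 4 August 2026.
Applicant Delay Offset: −331 days → 7 September 2025.

September 7, 2025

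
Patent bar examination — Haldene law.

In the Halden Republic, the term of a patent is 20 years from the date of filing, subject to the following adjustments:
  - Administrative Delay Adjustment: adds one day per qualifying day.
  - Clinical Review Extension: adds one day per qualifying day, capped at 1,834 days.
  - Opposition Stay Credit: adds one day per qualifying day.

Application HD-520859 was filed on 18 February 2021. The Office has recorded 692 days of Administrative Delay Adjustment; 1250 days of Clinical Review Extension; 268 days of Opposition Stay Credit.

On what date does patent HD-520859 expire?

Base term: filing date + 20 years → 18 February 2041.
Administrative Delay Adjustment: +692 days → 11 January 2043.
Clinical Review Extension: 1250 days (within the 1834-day cap) → +1250 days → 14 June 2046.
Opposition Stay Credit: +268 days → 9 March 2047.

March 9, 2047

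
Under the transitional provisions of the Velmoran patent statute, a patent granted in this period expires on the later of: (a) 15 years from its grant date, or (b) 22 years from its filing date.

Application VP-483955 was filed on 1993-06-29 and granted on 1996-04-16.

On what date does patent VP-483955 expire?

(a) grant + 15 years → 16 April 2011.
(b) filing + 22 years → 29 June 2015.
Later of the two: 29 June 2015.

2015-06-29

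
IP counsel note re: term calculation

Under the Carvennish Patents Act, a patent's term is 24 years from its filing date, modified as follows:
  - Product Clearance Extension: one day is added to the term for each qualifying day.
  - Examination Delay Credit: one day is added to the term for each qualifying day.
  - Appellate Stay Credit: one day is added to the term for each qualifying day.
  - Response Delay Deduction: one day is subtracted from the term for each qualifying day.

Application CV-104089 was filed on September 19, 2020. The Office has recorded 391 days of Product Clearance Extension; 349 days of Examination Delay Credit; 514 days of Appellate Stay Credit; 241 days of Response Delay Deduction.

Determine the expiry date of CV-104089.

2047-06-29

Base term: filing date + 24 years → 19 September 2044.
Product Clearance Extension: +391 days → 15 October 2045.
Examination Delay Credit: +349 days → 29 September 2046.
Appellate Stay Credit: +514 days → 25 February 2048.
Response Delay Deduction: −241 days → 29 June 2047.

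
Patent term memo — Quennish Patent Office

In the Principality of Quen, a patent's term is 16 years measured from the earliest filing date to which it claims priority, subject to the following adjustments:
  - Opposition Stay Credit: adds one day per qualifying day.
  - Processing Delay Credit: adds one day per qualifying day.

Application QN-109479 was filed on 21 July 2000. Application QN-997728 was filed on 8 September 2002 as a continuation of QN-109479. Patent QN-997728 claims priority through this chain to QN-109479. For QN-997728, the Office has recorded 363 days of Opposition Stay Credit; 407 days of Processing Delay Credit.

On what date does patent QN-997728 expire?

August 30, 2018

Earliest priority filing: 21 July 2000.
Base term: 21 July 2000 + 16 years → 21 July 2016.
Opposition Stay Credit: +363 days → 19 July 2017.
Processing Delay Credit: +407 days → 30 August 2018.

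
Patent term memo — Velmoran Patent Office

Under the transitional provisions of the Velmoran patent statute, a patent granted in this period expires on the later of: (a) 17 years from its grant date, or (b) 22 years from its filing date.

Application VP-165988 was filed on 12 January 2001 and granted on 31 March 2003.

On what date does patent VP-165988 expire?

2023-01-12

(a) grant + 17 years → 31 March 2020.
(b) filing + 22 years → 12 January 2023.
Later of the two: 12 January 2023.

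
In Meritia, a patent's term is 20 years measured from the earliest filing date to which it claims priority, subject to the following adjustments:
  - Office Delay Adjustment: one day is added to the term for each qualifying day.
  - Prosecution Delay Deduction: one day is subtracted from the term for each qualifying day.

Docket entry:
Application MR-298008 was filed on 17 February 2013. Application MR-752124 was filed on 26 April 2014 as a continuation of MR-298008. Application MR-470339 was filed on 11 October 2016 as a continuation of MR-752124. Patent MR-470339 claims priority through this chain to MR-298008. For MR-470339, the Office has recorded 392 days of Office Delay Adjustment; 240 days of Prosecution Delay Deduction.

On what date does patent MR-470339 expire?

2033-07-19

Earliest priority filing: 17 February 2013.
Base term: 17 February 2013 + 20 years → 17 February 2033.
Office Delay Adjustment: +392 days → 16 March 2034.
Prosecution Delay Deduction: −240 days → 19 July 2033.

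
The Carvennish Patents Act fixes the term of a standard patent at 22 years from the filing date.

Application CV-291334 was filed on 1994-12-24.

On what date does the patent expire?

Filing date + 22 years → 24 December 2016.

2016-12-24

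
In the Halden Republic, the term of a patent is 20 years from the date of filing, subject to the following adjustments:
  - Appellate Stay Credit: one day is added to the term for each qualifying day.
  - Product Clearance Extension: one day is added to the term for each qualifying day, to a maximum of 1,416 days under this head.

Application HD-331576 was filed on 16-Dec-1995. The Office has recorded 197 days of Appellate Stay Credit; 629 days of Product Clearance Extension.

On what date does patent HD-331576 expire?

Base term: filing date + 20 years → 16 December 2015.
Appellate Stay Credit: +197 days → 30 June 2016.
Product Clearance Extension: 629 days (within the 1416-day cap) → +629 days → 21 March 2018.

2018-03-21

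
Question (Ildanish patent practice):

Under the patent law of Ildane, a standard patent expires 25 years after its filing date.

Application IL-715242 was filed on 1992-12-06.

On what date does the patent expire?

Filing date + 25 years → 6 December 2017.

December 6, 2017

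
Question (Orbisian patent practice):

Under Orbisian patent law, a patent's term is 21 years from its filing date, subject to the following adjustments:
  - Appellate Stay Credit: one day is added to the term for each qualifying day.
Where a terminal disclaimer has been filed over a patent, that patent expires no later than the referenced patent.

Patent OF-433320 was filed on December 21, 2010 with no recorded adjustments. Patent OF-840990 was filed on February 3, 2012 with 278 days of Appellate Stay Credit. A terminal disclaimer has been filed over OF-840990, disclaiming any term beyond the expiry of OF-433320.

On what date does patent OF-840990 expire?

Natural term of OF-840990:
  Base: filing + 21 years → 3 February 2033.
  Appellate Stay Credit: +278 days → 8 November 2033.
Expiry of referenced patent OF-433320:
  Base: filing + 21 years → 21 December 2031.
Terminal disclaimer: OF-840990 expires on the earlier of 8 November 2033 and 21 December 2031.

2031-12-21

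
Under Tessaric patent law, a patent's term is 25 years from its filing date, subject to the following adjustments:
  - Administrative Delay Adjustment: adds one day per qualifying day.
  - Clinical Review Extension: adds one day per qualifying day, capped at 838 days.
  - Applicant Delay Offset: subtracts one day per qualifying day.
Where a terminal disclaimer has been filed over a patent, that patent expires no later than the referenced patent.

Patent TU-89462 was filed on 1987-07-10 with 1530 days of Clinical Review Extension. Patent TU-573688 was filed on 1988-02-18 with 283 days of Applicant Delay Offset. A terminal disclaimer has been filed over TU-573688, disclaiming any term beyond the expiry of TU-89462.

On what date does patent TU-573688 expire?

May 11, 2012

Natural term of TU-573688:
  Base: filing + 25 years → 18 February 2013.
  Applicant Delay Offset: −283 days → 11 May 2012.
Expiry of referenced patent TU-89462:
  Base: filing + 25 years → 10 July 2012.
  Clinical Review Extension: 1530 days claimed exceeds the 838-day cap, so +838 days → 26 October 2014.
Terminal disclaimer: TU-573688 expires on the earlier of 11 May 2012 and 26 October 2014.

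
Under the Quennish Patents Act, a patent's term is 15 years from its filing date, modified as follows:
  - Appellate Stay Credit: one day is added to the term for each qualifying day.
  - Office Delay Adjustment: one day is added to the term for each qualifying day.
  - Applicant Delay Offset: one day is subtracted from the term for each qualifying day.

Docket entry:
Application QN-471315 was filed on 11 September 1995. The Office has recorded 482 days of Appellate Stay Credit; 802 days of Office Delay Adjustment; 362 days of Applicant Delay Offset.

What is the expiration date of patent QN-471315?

2013-03-21

Base term: filing date + 15 years → 11 September 2010.
Appellate Stay Credit: +482 days → 6 January 2012.
Office Delay Adjustment: +802 days → 18 March 2014.
Applicant Delay Offset: −362 days → 21 March 2013.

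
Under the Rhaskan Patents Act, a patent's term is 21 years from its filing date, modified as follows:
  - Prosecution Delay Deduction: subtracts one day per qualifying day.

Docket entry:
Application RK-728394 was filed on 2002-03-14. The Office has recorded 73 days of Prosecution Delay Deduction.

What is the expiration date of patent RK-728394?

Base term: filing date + 21 years → 14 March 2023.
Prosecution Delay Deduction: −73 days → 31 December 2022.

December 31, 2022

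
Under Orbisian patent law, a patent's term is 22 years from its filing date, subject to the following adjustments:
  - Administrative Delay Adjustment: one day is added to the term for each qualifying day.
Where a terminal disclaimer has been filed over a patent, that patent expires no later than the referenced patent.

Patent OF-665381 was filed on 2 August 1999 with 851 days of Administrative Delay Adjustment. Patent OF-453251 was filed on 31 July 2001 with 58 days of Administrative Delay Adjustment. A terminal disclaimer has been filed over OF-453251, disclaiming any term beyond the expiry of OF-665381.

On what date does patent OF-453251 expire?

Natural term of OF-453251:
  Base: filing + 22 years → 31 July 2023.
  Administrative Delay Adjustment: +58 days → 27 September 2023.
Expiry of referenced patent OF-665381:
  Base: filing + 22 years → 2 August 2021.
  Administrative Delay Adjustment: +851 days → 1 December 2023.
Terminal disclaimer: OF-453251 expires on the earlier of 27 September 2023 and 1 December 2023.

September 27, 2023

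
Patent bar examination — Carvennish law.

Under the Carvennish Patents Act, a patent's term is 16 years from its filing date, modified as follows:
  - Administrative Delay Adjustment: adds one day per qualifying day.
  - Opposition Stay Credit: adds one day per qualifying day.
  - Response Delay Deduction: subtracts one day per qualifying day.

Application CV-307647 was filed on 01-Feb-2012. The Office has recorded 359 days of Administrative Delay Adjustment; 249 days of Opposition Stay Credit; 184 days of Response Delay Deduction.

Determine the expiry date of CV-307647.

2029-03-31

Base term: filing date + 16 years → 1 February 2028.
Administrative Delay Adjustment: +359 days → 25 January 2029.
Opposition Stay Credit: +249 days → 1 October 2029.
Response Delay Deduction: −184 days → 31 March 2029.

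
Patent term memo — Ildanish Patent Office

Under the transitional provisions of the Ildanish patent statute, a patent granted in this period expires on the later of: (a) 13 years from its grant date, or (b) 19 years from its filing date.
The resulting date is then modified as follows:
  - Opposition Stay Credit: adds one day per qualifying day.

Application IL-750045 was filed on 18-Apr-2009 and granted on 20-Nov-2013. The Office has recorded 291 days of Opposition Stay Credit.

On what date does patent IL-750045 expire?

February 3, 2029

(a) grant + 13 years → 20 November 2026.
(b) filing + 19 years → 18 April 2028.
Later of the two: 18 April 2028.
Opposition Stay Credit: +291 days → 3 February 2029.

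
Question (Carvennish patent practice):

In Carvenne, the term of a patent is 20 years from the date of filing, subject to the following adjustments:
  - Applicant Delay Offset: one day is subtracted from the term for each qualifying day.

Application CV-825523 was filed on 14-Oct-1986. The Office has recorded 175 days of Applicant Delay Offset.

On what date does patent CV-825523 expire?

Base term: filing date + 20 years → 14 October 2006.
Applicant Delay Offset: −175 days → 22 April 2006.

April 22, 2006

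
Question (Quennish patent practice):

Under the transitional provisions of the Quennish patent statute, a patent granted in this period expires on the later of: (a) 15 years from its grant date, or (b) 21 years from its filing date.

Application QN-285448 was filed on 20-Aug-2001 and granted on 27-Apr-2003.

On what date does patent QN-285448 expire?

August 20, 2022

(a) grant + 15 years → 27 April 2018.
(b) filing + 21 years → 20 August 2022.
Later of the two: 20 August 2022.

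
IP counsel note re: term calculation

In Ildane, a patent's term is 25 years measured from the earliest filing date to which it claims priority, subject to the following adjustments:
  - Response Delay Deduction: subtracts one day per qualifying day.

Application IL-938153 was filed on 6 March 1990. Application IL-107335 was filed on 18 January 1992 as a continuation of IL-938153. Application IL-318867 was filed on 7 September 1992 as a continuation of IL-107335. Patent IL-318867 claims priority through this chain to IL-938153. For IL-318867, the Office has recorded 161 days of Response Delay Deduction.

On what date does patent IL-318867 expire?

Earliest priority filing: 6 March 1990.
Base term: 6 March 1990 + 25 years → 6 March 2015.
Response Delay Deduction: −161 days → 26 September 2014.

2014-09-26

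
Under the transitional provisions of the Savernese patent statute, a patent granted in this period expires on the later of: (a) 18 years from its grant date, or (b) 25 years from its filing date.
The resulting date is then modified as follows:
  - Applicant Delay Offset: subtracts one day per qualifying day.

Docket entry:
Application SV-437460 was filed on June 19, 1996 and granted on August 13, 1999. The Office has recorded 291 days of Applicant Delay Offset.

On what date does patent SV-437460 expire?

(a) grant + 18 years → 13 August 2017.
(b) filing + 25 years → 19 June 2021.
Later of the two: 19 June 2021.
Applicant Delay Offset: −291 days → 1 September 2020.

2020-09-01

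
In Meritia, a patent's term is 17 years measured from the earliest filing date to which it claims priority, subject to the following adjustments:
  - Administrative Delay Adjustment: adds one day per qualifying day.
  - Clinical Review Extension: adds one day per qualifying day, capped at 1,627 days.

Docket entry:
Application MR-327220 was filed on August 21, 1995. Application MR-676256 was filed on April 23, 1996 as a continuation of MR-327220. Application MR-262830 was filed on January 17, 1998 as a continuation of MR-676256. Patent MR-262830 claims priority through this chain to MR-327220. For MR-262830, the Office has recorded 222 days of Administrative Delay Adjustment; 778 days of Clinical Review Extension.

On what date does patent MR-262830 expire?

2015-05-18

Earliest priority filing: 21 August 1995.
Base term: 21 August 1995 + 17 years → 21 August 2012.
Administrative Delay Adjustment: +222 days → 31 March 2013.
Clinical Review Extension: 778 days (within the 1627-day cap) → +778 days → 18 May 2015.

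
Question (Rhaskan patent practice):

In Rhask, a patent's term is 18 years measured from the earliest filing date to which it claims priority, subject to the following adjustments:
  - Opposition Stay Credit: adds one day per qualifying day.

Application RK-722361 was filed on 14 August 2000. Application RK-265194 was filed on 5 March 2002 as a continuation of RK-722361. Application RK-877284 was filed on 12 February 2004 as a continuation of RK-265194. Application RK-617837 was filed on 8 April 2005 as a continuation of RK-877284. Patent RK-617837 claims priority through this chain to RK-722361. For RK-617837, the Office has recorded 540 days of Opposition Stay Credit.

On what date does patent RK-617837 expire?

Earliest priority filing: 14 August 2000.
Base term: 14 August 2000 + 18 years → 14 August 2018.
Opposition Stay Credit: +540 days → 5 February 2020.

February 5, 2020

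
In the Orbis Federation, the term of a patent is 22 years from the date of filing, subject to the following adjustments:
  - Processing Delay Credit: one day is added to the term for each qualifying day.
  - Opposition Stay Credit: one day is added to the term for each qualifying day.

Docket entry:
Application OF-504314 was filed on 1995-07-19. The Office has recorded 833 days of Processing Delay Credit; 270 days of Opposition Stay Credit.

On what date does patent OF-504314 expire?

Base term: filing date + 22 years → 19 July 2017.
Processing Delay Credit: +833 days → 30 October 2019.
Opposition Stay Credit: +270 days → 26 July 2020.

July 26, 2020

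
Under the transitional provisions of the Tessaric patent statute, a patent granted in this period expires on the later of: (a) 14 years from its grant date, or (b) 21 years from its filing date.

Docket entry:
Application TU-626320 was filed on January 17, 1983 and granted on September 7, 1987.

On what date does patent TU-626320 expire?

January 17, 2004

(a) grant + 14 years → 7 September 2001.
(b) filing + 21 years → 17 January 2004.
Later of the two: 17 January 2004.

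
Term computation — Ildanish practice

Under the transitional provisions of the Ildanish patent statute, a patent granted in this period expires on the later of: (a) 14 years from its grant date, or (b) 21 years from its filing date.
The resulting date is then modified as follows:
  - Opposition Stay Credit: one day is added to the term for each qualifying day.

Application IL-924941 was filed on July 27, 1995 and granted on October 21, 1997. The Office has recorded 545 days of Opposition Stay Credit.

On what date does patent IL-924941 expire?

January 23, 2018

(a) grant + 14 years → 21 October 2011.
(b) filing + 21 years → 27 July 2016.
Later of the two: 27 July 2016.
Opposition Stay Credit: +545 days → 23 January 2018.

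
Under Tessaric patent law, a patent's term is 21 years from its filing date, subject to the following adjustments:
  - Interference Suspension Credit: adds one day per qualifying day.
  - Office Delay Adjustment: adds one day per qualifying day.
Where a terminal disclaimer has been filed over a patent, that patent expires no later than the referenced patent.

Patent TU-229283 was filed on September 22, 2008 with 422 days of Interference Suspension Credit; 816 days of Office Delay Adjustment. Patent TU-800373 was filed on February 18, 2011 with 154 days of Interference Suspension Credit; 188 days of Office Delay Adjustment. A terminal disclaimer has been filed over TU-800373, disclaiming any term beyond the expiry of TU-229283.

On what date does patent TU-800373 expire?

Natural term of TU-800373:
  Base: filing + 21 years → 18 February 2032.
  Interference Suspension Credit: +154 days → 21 July 2032.
  Office Delay Adjustment: +188 days → 25 January 2033.
Expiry of referenced patent TU-229283:
  Base: filing + 21 years → 22 September 2029.
  Interference Suspension Credit: +422 days → 18 November 2030.
  Office Delay Adjustment: +816 days → 11 February 2033.
Terminal disclaimer: TU-800373 expires on the earlier of 25 January 2033 and 11 February 2033.

January 25, 2033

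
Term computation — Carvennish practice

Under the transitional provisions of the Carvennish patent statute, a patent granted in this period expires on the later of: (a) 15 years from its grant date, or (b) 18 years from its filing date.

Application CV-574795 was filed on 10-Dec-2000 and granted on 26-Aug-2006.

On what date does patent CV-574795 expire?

(a) grant + 15 years → 26 August 2021.
(b) filing + 18 years → 10 December 2018.
Later of the two: 26 August 2021.

2021-08-26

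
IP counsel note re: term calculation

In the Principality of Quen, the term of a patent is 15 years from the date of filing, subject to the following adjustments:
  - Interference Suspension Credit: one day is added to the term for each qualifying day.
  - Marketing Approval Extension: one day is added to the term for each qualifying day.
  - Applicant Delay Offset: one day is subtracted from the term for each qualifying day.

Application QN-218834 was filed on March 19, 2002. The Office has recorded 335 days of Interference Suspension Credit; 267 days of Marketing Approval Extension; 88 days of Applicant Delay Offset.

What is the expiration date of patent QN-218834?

Base term: filing date + 15 years → 19 March 2017.
Interference Suspension Credit: +335 days → 17 February 2018.
Marketing Approval Extension: +267 days → 11 November 2018.
Applicant Delay Offset: −88 days → 15 August 2018.

August 15, 2018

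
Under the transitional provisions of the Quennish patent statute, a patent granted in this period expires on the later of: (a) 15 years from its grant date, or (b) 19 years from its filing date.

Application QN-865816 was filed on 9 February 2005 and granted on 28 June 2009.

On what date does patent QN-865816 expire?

June 28, 2024

(a) grant + 15 years → 28 June 2024.
(b) filing + 19 years → 9 February 2024.
Later of the two: 28 June 2024.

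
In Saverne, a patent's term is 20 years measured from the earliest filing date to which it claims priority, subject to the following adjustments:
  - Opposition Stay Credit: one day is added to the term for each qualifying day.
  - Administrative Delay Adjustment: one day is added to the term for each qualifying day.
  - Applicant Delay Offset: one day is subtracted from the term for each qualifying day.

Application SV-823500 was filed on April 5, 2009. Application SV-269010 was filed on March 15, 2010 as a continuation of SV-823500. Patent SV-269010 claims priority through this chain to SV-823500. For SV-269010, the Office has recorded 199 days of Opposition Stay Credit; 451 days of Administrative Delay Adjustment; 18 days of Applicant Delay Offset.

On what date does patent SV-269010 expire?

December 28, 2030

Earliest priority filing: 5 April 2009.
Base term: 5 April 2009 + 20 years → 5 April 2029.
Opposition Stay Credit: +199 days → 21 October 2029.
Administrative Delay Adjustment: +451 days → 15 January 2031.
Applicant Delay Offset: −18 days → 28 December 2030.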